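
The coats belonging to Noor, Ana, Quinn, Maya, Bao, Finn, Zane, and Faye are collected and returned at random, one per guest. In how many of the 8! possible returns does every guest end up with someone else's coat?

Count assignments avoiding every fixed point. For any j of the 8 guests fixed to their own coat, the other 8−j can be arranged in (8−j)! ways.
By inclusion–exclusion this is Σ_{j=0}^{8} (−1)^j C(8,j)·(8−j)!.
Computing: 40320 − 40320 + 20160 − 6720 + 1680 − 336 + 56 − 8 + 1 = 14833.

14833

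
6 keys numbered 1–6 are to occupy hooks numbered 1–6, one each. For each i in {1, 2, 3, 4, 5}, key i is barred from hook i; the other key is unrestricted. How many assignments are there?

309

Let Aᵢ (for 1 ≤ i ≤ 5) be the placements that put key i in its forbidden hook. Any j of these fix j positions, leaving (6−j)! ways to fill the rest, and there are C(5,j) ways to pick which j.
By inclusion–exclusion, the number of valid placements is Σ_{j=0}^{5} (−1)^j C(5,j)·(6−j)!.
Computing: 720 − 600 + 240 − 60 + 10 − 1 = 309.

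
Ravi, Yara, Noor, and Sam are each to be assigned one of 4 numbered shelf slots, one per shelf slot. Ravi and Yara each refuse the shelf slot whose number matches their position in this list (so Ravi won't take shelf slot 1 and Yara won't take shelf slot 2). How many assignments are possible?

Let Aᵢ (for i ∈ {1, 2}) be the placements that put person i in their forbidden shelf slot. Any j of these fix j positions, leaving (4−j)! ways to fill the rest, and there are C(2,j) ways to pick which j.
By inclusion–exclusion, the number of valid placements is Σ_{j=0}^{2} (−1)^j C(2,j)·(4−j)!.
Computing: 24 − 12 + 2 = 14.

14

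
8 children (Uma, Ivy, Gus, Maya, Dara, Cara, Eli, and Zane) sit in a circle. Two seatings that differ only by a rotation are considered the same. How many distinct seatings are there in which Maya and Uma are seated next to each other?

1440

Treat {Maya, Uma} as one unit (2 internal orders) and seat the resulting 7 units around the table: (6)! circular arrangements.
So 2 × (6)! = 2 × 720 = 1440.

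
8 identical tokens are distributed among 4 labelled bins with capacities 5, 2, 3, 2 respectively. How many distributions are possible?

Without the upper bounds there are C(11,3) = 165 ways to split 8 among 4 bins.
Subtract solutions that violate a single cap (substitute x_i' = x_i − (cap_i+1)): x_1 ≥ 6 gives C(5,3) = 10; x_2 ≥ 3 gives C(8,3) = 56; x_3 ≥ 4 gives C(7,3) = 35; x_4 ≥ 3 gives C(8,3) = 56. Together 157.
Add back pairs where two caps are both exceeded: 0 + 0 + 0 + 4 + 10 + 4 = 18.
By inclusion–exclusion the count is 165 − 157 + 18 = 26.

26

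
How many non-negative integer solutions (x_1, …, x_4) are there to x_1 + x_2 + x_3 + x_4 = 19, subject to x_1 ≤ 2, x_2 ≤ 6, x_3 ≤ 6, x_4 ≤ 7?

10

Without the upper bounds there are C(22,3) = 1540 ways to split 19 among 4 variables.
Subtract solutions that violate a single cap (substitute x_i' = x_i − (cap_i+1)): x_1 ≥ 3 gives C(19,3) = 969; x_2 ≥ 7 gives C(15,3) = 455; x_3 ≥ 7 gives C(15,3) = 455; x_4 ≥ 8 gives C(14,3) = 364. Together 2243.
Add back pairs where two caps are both exceeded: 220 + 220 + 165 + 56 + 35 + 35 = 731.
Subtract triples: 10 + 4 + 4 + 0 = 18.
By inclusion–exclusion the count is 1540 − 2243 + 731 − 18 = 10.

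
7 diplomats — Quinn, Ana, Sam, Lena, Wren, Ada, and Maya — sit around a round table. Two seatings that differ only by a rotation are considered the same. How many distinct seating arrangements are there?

Around a circle, 7 distinct people have 7!/7 = (6)! = 720 rotationally distinct seatings.

720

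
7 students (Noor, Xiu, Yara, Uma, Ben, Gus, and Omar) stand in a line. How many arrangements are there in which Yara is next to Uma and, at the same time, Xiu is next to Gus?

480

Treat {Yara,Uma} as one block (2 orders) and {Xiu,Gus} as another (2 orders).
That leaves 5 units to arrange: 2 × 2 × 5! = 4 × 120 = 480.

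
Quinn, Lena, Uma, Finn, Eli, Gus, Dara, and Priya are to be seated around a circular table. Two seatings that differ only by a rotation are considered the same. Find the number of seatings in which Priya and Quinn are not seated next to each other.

Without the restriction there are (7)! = 5040 seatings.
Those with Priya next to Quinn: fuse the pair into one unit and seat 7 units around a circle — 2·(6)! = 1440.
Subtracting, 5040 − 1440 = 3600.

3600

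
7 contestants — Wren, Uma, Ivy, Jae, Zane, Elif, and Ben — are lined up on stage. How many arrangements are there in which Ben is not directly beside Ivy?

Of the 7! = 5040 arrangements, those with Ben and Ivy adjacent number 2 × 6! = 1440 (treat the pair as a block with 2 internal orders).
So 5040 − 1440 = 3600 arrangements keep them apart.

3600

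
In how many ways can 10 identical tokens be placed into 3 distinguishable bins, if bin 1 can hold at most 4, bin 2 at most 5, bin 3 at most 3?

6

Ignoring the caps, the number of non-negative solutions to x_1+…+x_3 = 10 is C(12,2) = 66.
Subtract solutions that violate a single cap (substitute x_i' = x_i − (cap_i+1)): x_1 ≥ 5 gives C(7,2) = 21; x_2 ≥ 6 gives C(6,2) = 15; x_3 ≥ 4 gives C(8,2) = 28. Together 64.
Add back pairs where two caps are both exceeded: 0 + 3 + 1 = 4.
By inclusion–exclusion the count is 66 − 64 + 4 = 6.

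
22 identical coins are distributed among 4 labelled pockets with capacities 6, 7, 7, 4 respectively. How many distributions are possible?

Ignoring the caps, the number of non-negative solutions to x_1+…+x_4 = 22 is C(25,3) = 2300.
Subtract solutions that violate a single cap (substitute x_i' = x_i − (cap_i+1)): x_1 ≥ 7 gives C(18,3) = 816; x_2 ≥ 8 gives C(17,3) = 680; x_3 ≥ 8 gives C(17,3) = 680; x_4 ≥ 5 gives C(20,3) = 1140. Together 3316.
Add back pairs where two caps are both exceeded: 120 + 120 + 286 + 84 + 220 + 220 = 1050.
Subtract triples: 0 + 10 + 10 + 4 = 24.
By inclusion–exclusion the count is 2300 − 3316 + 1050 − 24 = 10.

10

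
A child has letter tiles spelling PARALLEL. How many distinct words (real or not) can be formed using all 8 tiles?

3360

PARALLEL has 8 letters with A appearing twice and L appearing 3 times.
So there are 8! / (3!·2!) = 3360 distinguishable arrangements.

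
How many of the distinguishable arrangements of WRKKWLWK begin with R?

140

Fix R in the first position and arrange the remaining 7 letters.
Those 7 letters have K appearing 3 times and W appearing 3 times, giving (7)!/(3!·3!) = 140.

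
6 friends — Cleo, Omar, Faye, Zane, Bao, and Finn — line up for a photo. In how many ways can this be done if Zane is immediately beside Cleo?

Treat {Zane, Cleo} as a single unit. There are 5 units to order, and the pair itself can be ordered 2 ways.
So the count is 2·(5)! = 240.

240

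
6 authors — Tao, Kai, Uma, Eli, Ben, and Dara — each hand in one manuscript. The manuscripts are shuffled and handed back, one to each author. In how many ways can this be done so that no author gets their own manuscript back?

265

This is the derangement count D_6: permutations of 6 items with no fixed point.
By inclusion–exclusion this is Σ_{j=0}^{6} (−1)^j C(6,j)·(6−j)!.
Computing: 720 − 720 + 360 − 120 + 30 − 6 + 1 = 265.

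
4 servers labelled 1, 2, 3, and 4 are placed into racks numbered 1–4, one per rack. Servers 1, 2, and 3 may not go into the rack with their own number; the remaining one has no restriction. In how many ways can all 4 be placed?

11

Let Aᵢ (for i ∈ {1, 2, 3}) be the placements that put server i in its forbidden rack. Any j of these fix j positions, leaving (4−j)! ways to fill the rest, and there are C(3,j) ways to pick which j.
By inclusion–exclusion, the number of valid placements is Σ_{j=0}^{3} (−1)^j C(3,j)·(4−j)!.
Computing: 24 − 18 + 6 − 1 = 11.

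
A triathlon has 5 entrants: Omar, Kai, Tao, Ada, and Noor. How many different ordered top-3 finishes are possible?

This is an ordered selection of 3 from 5: P(5,3).
That gives 5 × 4 × 3 = 60.

60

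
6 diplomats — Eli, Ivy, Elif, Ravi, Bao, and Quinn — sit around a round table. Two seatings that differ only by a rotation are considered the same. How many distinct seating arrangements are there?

Seat Eli anywhere (absorbing the rotational symmetry), then permute the other 5: (5)! = 120.

120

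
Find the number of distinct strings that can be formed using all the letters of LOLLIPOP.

LOLLIPOP has 8 letters with L appearing 3 times, O appearing twice, and P appearing twice.
Dividing 8! = 40320 by 3!·2!·2! = 24 for the repeated letters gives 1680.

1680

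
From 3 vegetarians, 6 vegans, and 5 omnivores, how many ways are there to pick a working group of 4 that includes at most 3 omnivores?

996

Split by how many omnivores are chosen (0 through 3).
Sum: C(5,0)·C(9,4) + C(5,1)·C(9,3) + C(5,2)·C(9,2) + C(5,3)·C(9,1) = 126 + 420 + 360 + 90 = 996.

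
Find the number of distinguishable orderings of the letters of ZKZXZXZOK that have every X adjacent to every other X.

840

Treat the 2 copies of X as a single block. The multiset to arrange is then {XX, K, K, O, Z, Z, Z, Z}, 8 items in all.
That gives (8)!/(4!·2!) = 840 arrangements.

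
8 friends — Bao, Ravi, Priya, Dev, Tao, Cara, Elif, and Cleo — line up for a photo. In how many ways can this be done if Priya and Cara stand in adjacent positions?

Treat {Priya, Cara} as a single unit. There are 7 units to order, and the pair itself can be ordered 2 ways.
That gives 2 × 7! = 2 × 5040 = 10080.

10080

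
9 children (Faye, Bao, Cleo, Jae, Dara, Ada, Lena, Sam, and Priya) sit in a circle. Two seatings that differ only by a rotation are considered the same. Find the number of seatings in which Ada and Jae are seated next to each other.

10080

Treat {Ada, Jae} as one unit (2 internal orders) and seat the resulting 8 units around the table: (7)! circular arrangements.
So 2 × (7)! = 2 × 5040 = 10080.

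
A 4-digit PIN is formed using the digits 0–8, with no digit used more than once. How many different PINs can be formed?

With no repetition, fill the 4 digits in order: 9 choices, then 8, down to 6.
That product is 9 × 8 × 7 × 6 = 3024.

3024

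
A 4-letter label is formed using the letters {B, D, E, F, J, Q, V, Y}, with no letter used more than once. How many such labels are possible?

1680

This is a permutation of 4 out of 8: P(8,4) = 8!/4!.
That product is 8 × 7 × 6 × 5 = 1680.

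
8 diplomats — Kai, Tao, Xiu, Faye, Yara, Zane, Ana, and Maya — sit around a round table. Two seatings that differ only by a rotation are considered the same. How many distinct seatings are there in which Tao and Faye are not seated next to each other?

Without the restriction there are (7)! = 5040 seatings.
Seatings with Tao beside Faye: treat them as a block with 2 internal orders, giving 2 × (6)! = 1440.
Subtracting, 5040 − 1440 = 3600.

3600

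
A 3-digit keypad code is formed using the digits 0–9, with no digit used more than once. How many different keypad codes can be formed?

This is a permutation of 3 out of 10: P(10,3) = 10!/7!.
That product is 10 × 9 × 8 = 720.

720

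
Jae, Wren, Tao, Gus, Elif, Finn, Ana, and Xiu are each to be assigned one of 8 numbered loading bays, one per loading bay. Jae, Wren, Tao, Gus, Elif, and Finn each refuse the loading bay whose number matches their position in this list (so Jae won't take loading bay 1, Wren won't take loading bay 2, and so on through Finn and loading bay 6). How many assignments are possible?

18806

Let Aᵢ (for 1 ≤ i ≤ 6) be the placements that put person i in their forbidden loading bay. Any j of these fix j positions, leaving (8−j)! ways to fill the rest, and there are C(6,j) ways to pick which j.
By inclusion–exclusion, the number of valid placements is Σ_{j=0}^{6} (−1)^j C(6,j)·(8−j)!.
Computing: 40320 − 30240 + 10800 − 2400 + 360 − 36 + 2 = 18806.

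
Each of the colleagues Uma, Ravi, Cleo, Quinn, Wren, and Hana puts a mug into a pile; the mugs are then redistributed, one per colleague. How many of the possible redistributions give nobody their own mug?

265

Let Aᵢ be the assignments in which colleague i gets their own mug. We want the size of the complement of A₁∪…∪A_6.
By inclusion–exclusion this is Σ_{j=0}^{6} (−1)^j C(6,j)·(6−j)!.
Computing: 720 − 720 + 360 − 120 + 30 − 6 + 1 = 265.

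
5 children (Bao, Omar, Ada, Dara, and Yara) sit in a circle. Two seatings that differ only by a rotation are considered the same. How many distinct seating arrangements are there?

24

Seat Bao anywhere (absorbing the rotational symmetry), then permute the other 4: (4)! = 24.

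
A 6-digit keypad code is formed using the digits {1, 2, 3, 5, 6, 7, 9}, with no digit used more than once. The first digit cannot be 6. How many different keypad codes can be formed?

The first digit has 7−1 = 6 choices (anything except 6).
The remaining 5 digits are filled from the other 6 symbols without repetition: 6 × 5 × 4 × 3 × 2 = 720.
Total: 6 × 720 = 4320.

4320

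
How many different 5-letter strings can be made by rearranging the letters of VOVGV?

VOVGV has 5 letters with V appearing 3 times.
Dividing 5! = 120 by 3! = 6 for the repeated letters gives 20.

20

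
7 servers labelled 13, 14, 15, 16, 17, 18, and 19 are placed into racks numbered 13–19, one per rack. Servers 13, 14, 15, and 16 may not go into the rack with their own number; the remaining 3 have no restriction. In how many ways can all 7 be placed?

2790

Let Aᵢ (for 13 ≤ i ≤ 16) be the placements that put server i in its forbidden rack. Any j of these fix j positions, leaving (7−j)! ways to fill the rest, and there are C(4,j) ways to pick which j.
By inclusion–exclusion, the number of valid placements is Σ_{j=0}^{4} (−1)^j C(4,j)·(7−j)!.
Computing: 5040 − 2880 + 720 − 96 + 6 = 2790.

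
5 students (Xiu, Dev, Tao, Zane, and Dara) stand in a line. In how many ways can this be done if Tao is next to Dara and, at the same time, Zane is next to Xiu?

24

Treat {Tao,Dara} as one block (2 orders) and {Zane,Xiu} as another (2 orders).
That leaves 3 units to arrange: 2 × 2 × 3! = 4 × 6 = 24.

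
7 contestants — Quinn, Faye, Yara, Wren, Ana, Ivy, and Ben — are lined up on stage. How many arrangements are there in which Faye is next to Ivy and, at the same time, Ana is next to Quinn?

480

Treat {Faye,Ivy} as one block (2 orders) and {Ana,Quinn} as another (2 orders).
That leaves 5 units to arrange: 2 × 2 × 5! = 4 × 120 = 480.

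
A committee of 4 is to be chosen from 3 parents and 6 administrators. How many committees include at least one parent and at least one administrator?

111

With no constraint there are C(9,4) = 126 possible selections.
Selections missing a whole group: no parents → C(6,4) = 15; no administrators → C(3,4) = 0.
Both groups omitted at once is impossible, so 126 − 15 = 111.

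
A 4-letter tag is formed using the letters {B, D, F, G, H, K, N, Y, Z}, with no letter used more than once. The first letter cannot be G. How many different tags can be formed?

The first letter has 9−1 = 8 choices (anything except G).
The remaining 3 letters are filled from the other 8 symbols without repetition: 8 × 7 × 6 = 336.
Total: 8 × 336 = 2688.

2688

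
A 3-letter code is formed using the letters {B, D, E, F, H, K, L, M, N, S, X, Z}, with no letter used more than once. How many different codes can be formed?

1320

This is a permutation of 3 out of 12: P(12,3) = 12!/9!.
12 × 11 × 10 = 1320.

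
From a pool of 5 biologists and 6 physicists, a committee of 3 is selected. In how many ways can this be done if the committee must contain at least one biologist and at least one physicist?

135

With no constraint there are C(11,3) = 165 possible selections.
Selections missing a whole group: no biologists → C(6,3) = 20; no physicists → C(5,3) = 10.
Both groups omitted at once is impossible, so 165 − 30 = 135.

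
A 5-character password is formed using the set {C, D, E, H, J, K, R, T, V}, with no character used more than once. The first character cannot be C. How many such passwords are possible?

The first character has 9−1 = 8 choices (anything except C).
The remaining 4 characters are filled from the other 8 symbols without repetition: 8 × 7 × 6 × 5 = 1680.
Total: 8 × 1680 = 13440.

13440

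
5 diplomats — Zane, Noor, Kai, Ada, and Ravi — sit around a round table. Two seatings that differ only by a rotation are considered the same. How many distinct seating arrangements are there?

Around a circle, 5 distinct people have 5!/5 = (4)! = 24 rotationally distinct seatings.

24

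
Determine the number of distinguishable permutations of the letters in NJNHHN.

60

NJNHHN has 6 letters with H appearing twice and N appearing 3 times.
Dividing 6! = 720 by 3!·2! = 12 for the repeated letters gives 60.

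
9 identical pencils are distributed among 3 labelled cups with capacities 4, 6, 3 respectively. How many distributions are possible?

By stars and bars, unrestricted non-negative solutions to x_1+…+x_3 = 9 number C(9+2,2) = 55.
Subtract solutions that violate a single cap (substitute x_i' = x_i − (cap_i+1)): x_1 ≥ 5 gives C(6,2) = 15; x_2 ≥ 7 gives C(4,2) = 6; x_3 ≥ 4 gives C(7,2) = 21. Together 42.
Add back pairs where two caps are both exceeded: 0 + 1 + 0 = 1.
By inclusion–exclusion the count is 55 − 42 + 1 = 14.

14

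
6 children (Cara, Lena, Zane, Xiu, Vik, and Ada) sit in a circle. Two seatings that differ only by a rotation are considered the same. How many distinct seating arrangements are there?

120

Seat Cara anywhere (absorbing the rotational symmetry), then permute the other 5: (5)! = 120.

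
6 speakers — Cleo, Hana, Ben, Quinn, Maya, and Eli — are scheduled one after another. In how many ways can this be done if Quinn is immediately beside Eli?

Treat {Quinn, Eli} as a single unit. There are 5 units to order, and the pair itself can be ordered 2 ways.
That gives 2 × 5! = 2 × 120 = 240.

240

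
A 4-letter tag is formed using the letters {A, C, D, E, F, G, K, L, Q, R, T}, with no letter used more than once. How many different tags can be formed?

7920

This is a permutation of 4 out of 11: P(11,4) = 11!/7!.
That product is 11 × 10 × 9 × 8 = 7920.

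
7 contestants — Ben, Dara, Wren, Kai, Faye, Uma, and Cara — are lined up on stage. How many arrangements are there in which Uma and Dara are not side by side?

3600

There are 7! = 5040 arrangements in all. If Uma and Dara are adjacent, merging them into one block gives 2·(6)! = 1440 arrangements.
So 5040 − 1440 = 3600 arrangements keep them apart.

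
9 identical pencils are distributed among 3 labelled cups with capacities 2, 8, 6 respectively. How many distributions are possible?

Without the upper bounds there are C(11,2) = 55 ways to split 9 among 3 cups.
Subtract solutions that violate a single cap (substitute x_i' = x_i − (cap_i+1)): x_1 ≥ 3 gives C(8,2) = 28; x_2 ≥ 9 gives C(2,2) = 1; x_3 ≥ 7 gives C(4,2) = 6. Together 35.
No two caps can be exceeded simultaneously, so the pair terms are all 0.
By inclusion–exclusion the count is 55 − 35 + 0 = 20.

20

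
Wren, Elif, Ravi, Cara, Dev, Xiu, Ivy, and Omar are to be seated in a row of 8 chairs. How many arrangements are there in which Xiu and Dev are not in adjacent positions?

There are 8! = 40320 arrangements in all. If Xiu and Dev are adjacent, merging them into one block gives 2·(7)! = 10080 arrangements.
Complementary counting: 40320 − 10080 = 30240.

30240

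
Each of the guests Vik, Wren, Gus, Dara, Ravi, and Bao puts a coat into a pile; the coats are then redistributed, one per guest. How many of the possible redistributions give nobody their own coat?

265

Count assignments avoiding every fixed point. For any j of the 6 guests fixed to their own coat, the other 6−j can be arranged in (6−j)! ways.
By inclusion–exclusion this is Σ_{j=0}^{6} (−1)^j C(6,j)·(6−j)!.
Computing: 720 − 720 + 360 − 120 + 30 − 6 + 1 = 265.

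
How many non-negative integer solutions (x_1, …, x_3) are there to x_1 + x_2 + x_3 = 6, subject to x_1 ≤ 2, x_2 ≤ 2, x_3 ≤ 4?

Without the upper bounds there are C(8,2) = 28 ways to split 6 among 3 variables.
Subtract solutions that violate a single cap (substitute x_i' = x_i − (cap_i+1)): x_1 ≥ 3 gives C(5,2) = 10; x_2 ≥ 3 gives C(5,2) = 10; x_3 ≥ 5 gives C(3,2) = 3. Together 23.
Add back pairs where two caps are both exceeded: 1 + 0 + 0 = 1.
By inclusion–exclusion the count is 28 − 23 + 1 = 6.

6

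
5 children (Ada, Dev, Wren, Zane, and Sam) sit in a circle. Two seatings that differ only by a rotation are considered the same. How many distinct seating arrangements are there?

Fix one person's seat to break rotational symmetry; the remaining 4 people can be arranged in (4)! = 24 ways.

24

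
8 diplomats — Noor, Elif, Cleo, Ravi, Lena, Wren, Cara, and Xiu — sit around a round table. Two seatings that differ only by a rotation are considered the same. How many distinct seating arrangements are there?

5040

Around a circle, 8 distinct people have 8!/8 = (7)! = 5040 rotationally distinct seatings.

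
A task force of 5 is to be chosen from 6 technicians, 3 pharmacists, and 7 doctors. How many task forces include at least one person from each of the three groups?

2730

Total 5-person selections from all 16: C(16,5) = 4368.
Subtract selections that omit an entire group: no technicians → C(10,5) = 252; no pharmacists → C(13,5) = 1287; no doctors → C(9,5) = 126.
Add back selections omitting two groups (i.e. drawn from a single group): C(6,5) + C(3,5) + C(7,5) = 27.
By inclusion–exclusion: 4368 − 1665 + 27 = 2730.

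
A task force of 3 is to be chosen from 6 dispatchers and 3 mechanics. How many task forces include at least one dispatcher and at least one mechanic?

63

With no constraint there are C(9,3) = 84 possible selections.
Selections missing a whole group: no dispatchers → C(3,3) = 1; no mechanics → C(6,3) = 20.
Both groups omitted at once is impossible, so 84 − 21 = 63.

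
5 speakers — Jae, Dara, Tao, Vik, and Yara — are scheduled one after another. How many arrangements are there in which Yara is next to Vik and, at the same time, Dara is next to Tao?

24

Treat {Yara,Vik} as one block (2 orders) and {Dara,Tao} as another (2 orders).
That leaves 3 units to arrange: 2 × 2 × 3! = 4 × 6 = 24.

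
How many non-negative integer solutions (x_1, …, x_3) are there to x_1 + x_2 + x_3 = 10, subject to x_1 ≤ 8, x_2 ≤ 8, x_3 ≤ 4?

By stars and bars, unrestricted non-negative solutions to x_1+…+x_3 = 10 number C(10+2,2) = 66.
Subtract solutions that violate a single cap (substitute x_i' = x_i − (cap_i+1)): x_1 ≥ 9 gives C(3,2) = 3; x_2 ≥ 9 gives C(3,2) = 3; x_3 ≥ 5 gives C(7,2) = 21. Together 27.
No two caps can be exceeded simultaneously, so the pair terms are all 0.
By inclusion–exclusion the count is 66 − 27 + 0 = 39.

39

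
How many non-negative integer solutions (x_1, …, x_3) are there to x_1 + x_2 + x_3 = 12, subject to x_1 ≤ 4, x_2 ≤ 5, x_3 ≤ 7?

Ignoring the caps, the number of non-negative solutions to x_1+…+x_3 = 12 is C(14,2) = 91.
Subtract solutions that violate a single cap (substitute x_i' = x_i − (cap_i+1)): x_1 ≥ 5 gives C(9,2) = 36; x_2 ≥ 6 gives C(8,2) = 28; x_3 ≥ 8 gives C(6,2) = 15. Together 79.
Add back pairs where two caps are both exceeded: 3 + 0 + 0 = 3.
By inclusion–exclusion the count is 91 − 79 + 3 = 15.

15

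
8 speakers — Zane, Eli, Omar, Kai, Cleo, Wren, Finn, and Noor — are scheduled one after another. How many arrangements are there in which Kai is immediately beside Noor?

10080

Glue Kai and Noor into one block (2 internal orders), leaving 7 units to arrange in a row.
That gives 2 × 7! = 2 × 5040 = 10080.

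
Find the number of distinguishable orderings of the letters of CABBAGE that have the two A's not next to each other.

900

Total arrangements of CABBAGE: 7!/(2!·2!) = 1260.
If the two A's are adjacent, glue them into one block, leaving 6 items to arrange: (6)!/(2!) = 360 ways.
Hence 1260 − 360 = 900.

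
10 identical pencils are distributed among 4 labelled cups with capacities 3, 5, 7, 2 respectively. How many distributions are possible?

By stars and bars, unrestricted non-negative solutions to x_1+…+x_4 = 10 number C(10+3,3) = 286.
Subtract solutions that violate a single cap (substitute x_i' = x_i − (cap_i+1)): x_1 ≥ 4 gives C(9,3) = 84; x_2 ≥ 6 gives C(7,3) = 35; x_3 ≥ 8 gives C(5,3) = 10; x_4 ≥ 3 gives C(10,3) = 120. Together 249.
Add back pairs where two caps are both exceeded: 1 + 0 + 20 + 0 + 4 + 0 = 25.
By inclusion–exclusion the count is 286 − 249 + 25 = 62.

62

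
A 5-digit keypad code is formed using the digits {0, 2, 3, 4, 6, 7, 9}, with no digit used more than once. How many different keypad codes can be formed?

With no repetition, fill the 5 digits in order: 7 choices, then 6, down to 3.
That product is 7 × 6 × 5 × 4 × 3 = 2520.

2520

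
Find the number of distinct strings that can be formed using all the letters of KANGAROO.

KANGAROO has 8 letters with A appearing twice and O appearing twice.
Dividing 8! = 40320 by 2!·2! = 4 for the repeated letters gives 10080.

10080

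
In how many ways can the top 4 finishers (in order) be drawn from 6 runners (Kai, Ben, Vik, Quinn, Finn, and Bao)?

360

There are 6 choices for 1st place, 5 for 2nd, and so on down to 3 for position 4.
That gives 6 × 5 × 4 × 3 = 360.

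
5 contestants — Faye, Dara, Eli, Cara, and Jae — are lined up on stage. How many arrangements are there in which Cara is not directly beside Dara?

72

There are 5! = 120 arrangements in all. If Cara and Dara are adjacent, merging them into one block gives 2·(4)! = 48 arrangements.
So 120 − 48 = 72 arrangements keep them apart.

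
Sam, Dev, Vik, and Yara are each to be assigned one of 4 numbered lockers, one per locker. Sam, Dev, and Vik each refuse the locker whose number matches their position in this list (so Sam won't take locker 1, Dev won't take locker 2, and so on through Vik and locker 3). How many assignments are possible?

Let Aᵢ (for i ∈ {1, 2, 3}) be the placements that put person i in their forbidden locker. Any j of these fix j positions, leaving (4−j)! ways to fill the rest, and there are C(3,j) ways to pick which j.
By inclusion–exclusion, the number of valid placements is Σ_{j=0}^{3} (−1)^j C(3,j)·(4−j)!.
Computing: 24 − 18 + 6 − 1 = 11.

11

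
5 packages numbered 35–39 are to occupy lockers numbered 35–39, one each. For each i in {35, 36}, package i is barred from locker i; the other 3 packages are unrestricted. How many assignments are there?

78

Let Aᵢ (for i ∈ {35, 36}) be the placements that put package i in its forbidden locker. Any j of these fix j positions, leaving (5−j)! ways to fill the rest, and there are C(2,j) ways to pick which j.
By inclusion–exclusion, the number of valid placements is Σ_{j=0}^{2} (−1)^j C(2,j)·(5−j)!.
Computing: 120 − 48 + 6 = 78.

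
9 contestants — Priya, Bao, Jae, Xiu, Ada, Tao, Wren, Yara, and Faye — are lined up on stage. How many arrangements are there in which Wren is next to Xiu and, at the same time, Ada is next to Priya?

20160

Treat {Wren,Xiu} as one block (2 orders) and {Ada,Priya} as another (2 orders).
That leaves 7 units to arrange: 2 × 2 × 7! = 4 × 5040 = 20160.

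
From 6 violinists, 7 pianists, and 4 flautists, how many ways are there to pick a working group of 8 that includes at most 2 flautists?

Split by how many flautists are chosen (0 through 2).
Sum: C(4,0)·C(13,8) + C(4,1)·C(13,7) + C(4,2)·C(13,6) = 1287 + 6864 + 10296 = 18447.

18447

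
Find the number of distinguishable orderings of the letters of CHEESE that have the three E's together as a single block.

24

Treat the 3 copies of E as a single block. The multiset to arrange is then {EEE, C, H, S}, 4 items in all.
All 4 items are distinct, so there are (4)! = 24 arrangements.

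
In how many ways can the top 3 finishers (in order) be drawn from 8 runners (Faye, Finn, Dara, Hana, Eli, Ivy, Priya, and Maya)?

There are 8 choices for 1st place, 7 for 2nd, and 6 for 3rd.
That gives 8 × 7 × 6 = 336.

336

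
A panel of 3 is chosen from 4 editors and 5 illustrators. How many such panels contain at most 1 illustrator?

34

Split by how many illustrators are chosen (0 through 1).
Sum: C(5,0)·C(4,3) + C(5,1)·C(4,2) = 4 + 30 = 34.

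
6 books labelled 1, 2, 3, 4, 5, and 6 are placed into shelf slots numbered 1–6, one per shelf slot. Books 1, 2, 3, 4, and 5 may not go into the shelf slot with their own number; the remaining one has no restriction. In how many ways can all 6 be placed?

Let Aᵢ (for 1 ≤ i ≤ 5) be the placements that put book i in its forbidden shelf slot. Any j of these fix j positions, leaving (6−j)! ways to fill the rest, and there are C(5,j) ways to pick which j.
By inclusion–exclusion, the number of valid placements is Σ_{j=0}^{5} (−1)^j C(5,j)·(6−j)!.
Computing: 720 − 600 + 240 − 60 + 10 − 1 = 309.

309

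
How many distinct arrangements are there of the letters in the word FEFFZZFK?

840

FEFFZZFK has 8 letters with F appearing 4 times and Z appearing twice.
So there are 8! / (4!·2!) = 840 distinguishable arrangements.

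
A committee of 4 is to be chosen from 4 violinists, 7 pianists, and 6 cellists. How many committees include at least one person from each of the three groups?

With no constraint there are C(17,4) = 2380 possible selections.
Selections missing a whole group: no violinists → C(13,4) = 715; no pianists → C(10,4) = 210; no cellists → C(11,4) = 330.
Add back selections omitting two groups (i.e. drawn from a single group): C(4,4) + C(7,4) + C(6,4) = 51.
By inclusion–exclusion: 2380 − 1255 + 51 = 1176.

1176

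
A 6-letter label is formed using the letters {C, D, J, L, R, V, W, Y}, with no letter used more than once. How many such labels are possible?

20160

This is a permutation of 6 out of 8: P(8,6) = 8!/2!.
That product is 8 × 7 × 6 × 5 × 4 × 3 = 20160.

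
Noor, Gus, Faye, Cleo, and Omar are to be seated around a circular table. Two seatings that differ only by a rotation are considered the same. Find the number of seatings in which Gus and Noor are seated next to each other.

Glue Gus and Noor into a block (2 internal orders). Seating 4 units around a circle gives (3)! arrangements.
So 2 × (3)! = 2 × 6 = 12.

12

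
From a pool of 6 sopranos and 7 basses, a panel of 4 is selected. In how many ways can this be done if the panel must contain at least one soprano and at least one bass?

Total 4-person selections from all 13: C(13,4) = 715.
Subtract selections that omit an entire group: no sopranos → C(7,4) = 35; no basses → C(6,4) = 15.
Both groups omitted at once is impossible, so 715 − 50 = 665.

665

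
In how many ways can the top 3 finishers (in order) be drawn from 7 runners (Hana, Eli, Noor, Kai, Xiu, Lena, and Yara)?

210

There are 7 choices for 1st place, 6 for 2nd, and 5 for 3rd.
That gives 7 × 6 × 5 = 210.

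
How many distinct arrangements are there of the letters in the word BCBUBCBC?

The 8 letters of BCBUBCBC have repeats: B appearing 4 times and C appearing 3 times.
The number of distinct arrangements is 8!/(4!·3!) = 40320/144 = 280.

280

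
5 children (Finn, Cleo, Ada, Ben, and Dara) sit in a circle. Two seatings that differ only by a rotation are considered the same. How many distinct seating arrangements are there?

24

Around a circle, 5 distinct people have 5!/5 = (4)! = 24 rotationally distinct seatings.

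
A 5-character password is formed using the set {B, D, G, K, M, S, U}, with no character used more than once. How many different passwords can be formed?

This is a permutation of 5 out of 7: P(7,5) = 7!/2!.
7 × 6 × 5 × 4 × 3 = 2520.

2520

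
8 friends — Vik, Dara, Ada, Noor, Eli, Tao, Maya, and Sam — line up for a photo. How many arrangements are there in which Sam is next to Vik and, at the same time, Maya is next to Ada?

2880

Treat {Sam,Vik} as one block (2 orders) and {Maya,Ada} as another (2 orders).
That leaves 6 units to arrange: 2 × 2 × 6! = 4 × 720 = 2880.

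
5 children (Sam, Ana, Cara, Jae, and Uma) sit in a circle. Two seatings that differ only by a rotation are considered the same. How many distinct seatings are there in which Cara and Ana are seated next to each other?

Treat {Cara, Ana} as one unit (2 internal orders) and seat the resulting 4 units around the table: (3)! circular arrangements.
So 2 × (3)! = 2 × 6 = 12.

12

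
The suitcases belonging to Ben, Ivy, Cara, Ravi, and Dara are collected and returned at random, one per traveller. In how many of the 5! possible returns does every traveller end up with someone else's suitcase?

This is the derangement count D_5: permutations of 5 items with no fixed point.
By inclusion–exclusion this is Σ_{j=0}^{5} (−1)^j C(5,j)·(5−j)!.
Computing: 120 − 120 + 60 − 20 + 5 − 1 = 44.

44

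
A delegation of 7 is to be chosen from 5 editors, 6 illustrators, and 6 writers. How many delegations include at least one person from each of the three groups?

With no constraint there are C(17,7) = 19448 possible selections.
Selections missing a whole group: no editors → C(12,7) = 792; no illustrators → C(11,7) = 330; no writers → C(11,7) = 330.
Add back selections omitting two groups (i.e. drawn from a single group): C(5,7) + C(6,7) + C(6,7) = 0.
By inclusion–exclusion: 19448 − 1452 + 0 = 17996.

17996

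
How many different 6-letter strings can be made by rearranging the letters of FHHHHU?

The 6 letters of FHHHHU have repeats: H appearing 4 times.
So there are 6! / (4!) = 30 distinguishable arrangements.

30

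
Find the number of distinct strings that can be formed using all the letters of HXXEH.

HXXEH has 5 letters with H appearing twice and X appearing twice.
So there are 5! / (2!·2!) = 30 distinguishable arrangements.

30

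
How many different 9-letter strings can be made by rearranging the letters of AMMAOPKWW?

45360

AMMAOPKWW has 9 letters with A appearing twice, M appearing twice, and W appearing twice.
The number of distinct arrangements is 9!/(2!·2!·2!) = 362880/8 = 45360.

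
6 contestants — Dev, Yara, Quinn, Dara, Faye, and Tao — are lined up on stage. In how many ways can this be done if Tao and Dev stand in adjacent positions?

Treat {Tao, Dev} as a single unit. There are 5 units to order, and the pair itself can be ordered 2 ways.
That gives 2 × 5! = 2 × 120 = 240.

240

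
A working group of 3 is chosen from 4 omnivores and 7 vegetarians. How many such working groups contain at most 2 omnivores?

161

Split by how many omnivores are chosen (0 through 2).
Sum: C(4,0)·C(7,3) + C(4,1)·C(7,2) + C(4,2)·C(7,1) = 35 + 84 + 42 = 161.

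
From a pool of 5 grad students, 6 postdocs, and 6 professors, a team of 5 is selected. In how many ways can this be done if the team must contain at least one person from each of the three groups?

4485

Unrestricted: C(17,5) = 6188 ways to pick any 5 of the 17.
Selections missing a whole group: no grad students → C(12,5) = 792; no postdocs → C(11,5) = 462; no professors → C(11,5) = 462.
Add back selections omitting two groups (i.e. drawn from a single group): C(5,5) + C(6,5) + C(6,5) = 13.
By inclusion–exclusion: 6188 − 1716 + 13 = 4485.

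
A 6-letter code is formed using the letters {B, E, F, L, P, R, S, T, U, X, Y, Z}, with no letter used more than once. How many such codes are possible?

665280

Choose and order 6 of the 12 symbols: the first letter has 12 options, the next 11, and so on down to 7.
12 × 11 × 10 × 9 × 8 × 7 = 665280.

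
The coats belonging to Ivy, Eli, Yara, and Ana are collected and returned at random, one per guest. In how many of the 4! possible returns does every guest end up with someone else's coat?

9

This is the derangement count D_4: permutations of 4 items with no fixed point.
By inclusion–exclusion this is Σ_{j=0}^{4} (−1)^j C(4,j)·(4−j)!.
Computing: 24 − 24 + 12 − 4 + 1 = 9.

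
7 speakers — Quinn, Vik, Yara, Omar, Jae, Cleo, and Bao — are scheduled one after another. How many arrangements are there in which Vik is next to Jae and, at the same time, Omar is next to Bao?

480

Treat {Vik,Jae} as one block (2 orders) and {Omar,Bao} as another (2 orders).
That leaves 5 units to arrange: 2 × 2 × 5! = 4 × 120 = 480.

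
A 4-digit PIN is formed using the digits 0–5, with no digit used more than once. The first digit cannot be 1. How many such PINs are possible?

300

The first digit has 6−1 = 5 choices (anything except 1).
The remaining 3 digits are filled from the other 5 symbols without repetition: 5 × 4 × 3 = 60.
Total: 5 × 60 = 300.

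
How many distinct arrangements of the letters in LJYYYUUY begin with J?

105

With the first slot taken by J, it remains to arrange the other 7 letters (LYYYUUY).
Those 7 letters have U appearing twice and Y appearing 4 times, giving (7)!/(4!·2!) = 105.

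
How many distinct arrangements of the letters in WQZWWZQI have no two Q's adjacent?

Total arrangements of WQZWWZQI: 8!/(3!·2!·2!) = 1680.
If the two Q's are adjacent, glue them into one block, leaving 7 items to arrange: (7)!/(3!·2!) = 420 ways.
Subtracting, 1680 − 420 = 1260 arrangements keep the Q's apart.

1260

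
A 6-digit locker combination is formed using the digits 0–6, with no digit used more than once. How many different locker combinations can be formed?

With no repetition, fill the 6 digits in order: 7 choices, then 6, down to 2.
7 × 6 × 5 × 4 × 3 × 2 = 5040.

5040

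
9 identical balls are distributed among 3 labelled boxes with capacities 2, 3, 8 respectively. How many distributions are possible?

11

By stars and bars, unrestricted non-negative solutions to x_1+…+x_3 = 9 number C(9+2,2) = 55.
Subtract solutions that violate a single cap (substitute x_i' = x_i − (cap_i+1)): x_1 ≥ 3 gives C(8,2) = 28; x_2 ≥ 4 gives C(7,2) = 21; x_3 ≥ 9 gives C(2,2) = 1. Together 50.
Add back pairs where two caps are both exceeded: 6 + 0 + 0 = 6.
By inclusion–exclusion the count is 55 − 50 + 6 = 11.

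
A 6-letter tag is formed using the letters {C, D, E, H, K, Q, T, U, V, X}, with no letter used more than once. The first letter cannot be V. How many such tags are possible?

136080

The first letter has 10−1 = 9 choices (anything except V).
The remaining 5 letters are filled from the other 9 symbols without repetition: 9 × 8 × 7 × 6 × 5 = 15120.
Total: 9 × 15120 = 136080.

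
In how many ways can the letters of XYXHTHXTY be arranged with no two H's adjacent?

5880

Total arrangements of XYXHTHXTY: 9!/(3!·2!·2!·2!) = 7560.
If the two H's are adjacent, glue them into one block, leaving 8 items to arrange: (8)!/(3!·2!·2!) = 1680 ways.
Hence 7560 − 1680 = 5880.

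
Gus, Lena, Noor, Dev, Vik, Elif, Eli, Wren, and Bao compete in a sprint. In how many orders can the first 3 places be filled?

There are 9 choices for 1st place, 8 for 2nd, and 7 for 3rd.
That gives 9 × 8 × 7 = 504.

504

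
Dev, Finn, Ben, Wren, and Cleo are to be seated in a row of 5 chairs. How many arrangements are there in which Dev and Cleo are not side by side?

There are 5! = 120 arrangements in all. If Dev and Cleo are adjacent, merging them into one block gives 2·(4)! = 48 arrangements.
So 120 − 48 = 72 arrangements keep them apart.

72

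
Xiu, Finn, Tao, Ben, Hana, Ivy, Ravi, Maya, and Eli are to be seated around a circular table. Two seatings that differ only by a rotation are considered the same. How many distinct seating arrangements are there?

Fix one person's seat to break rotational symmetry; the remaining 8 people can be arranged in (8)! = 40320 ways.

40320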